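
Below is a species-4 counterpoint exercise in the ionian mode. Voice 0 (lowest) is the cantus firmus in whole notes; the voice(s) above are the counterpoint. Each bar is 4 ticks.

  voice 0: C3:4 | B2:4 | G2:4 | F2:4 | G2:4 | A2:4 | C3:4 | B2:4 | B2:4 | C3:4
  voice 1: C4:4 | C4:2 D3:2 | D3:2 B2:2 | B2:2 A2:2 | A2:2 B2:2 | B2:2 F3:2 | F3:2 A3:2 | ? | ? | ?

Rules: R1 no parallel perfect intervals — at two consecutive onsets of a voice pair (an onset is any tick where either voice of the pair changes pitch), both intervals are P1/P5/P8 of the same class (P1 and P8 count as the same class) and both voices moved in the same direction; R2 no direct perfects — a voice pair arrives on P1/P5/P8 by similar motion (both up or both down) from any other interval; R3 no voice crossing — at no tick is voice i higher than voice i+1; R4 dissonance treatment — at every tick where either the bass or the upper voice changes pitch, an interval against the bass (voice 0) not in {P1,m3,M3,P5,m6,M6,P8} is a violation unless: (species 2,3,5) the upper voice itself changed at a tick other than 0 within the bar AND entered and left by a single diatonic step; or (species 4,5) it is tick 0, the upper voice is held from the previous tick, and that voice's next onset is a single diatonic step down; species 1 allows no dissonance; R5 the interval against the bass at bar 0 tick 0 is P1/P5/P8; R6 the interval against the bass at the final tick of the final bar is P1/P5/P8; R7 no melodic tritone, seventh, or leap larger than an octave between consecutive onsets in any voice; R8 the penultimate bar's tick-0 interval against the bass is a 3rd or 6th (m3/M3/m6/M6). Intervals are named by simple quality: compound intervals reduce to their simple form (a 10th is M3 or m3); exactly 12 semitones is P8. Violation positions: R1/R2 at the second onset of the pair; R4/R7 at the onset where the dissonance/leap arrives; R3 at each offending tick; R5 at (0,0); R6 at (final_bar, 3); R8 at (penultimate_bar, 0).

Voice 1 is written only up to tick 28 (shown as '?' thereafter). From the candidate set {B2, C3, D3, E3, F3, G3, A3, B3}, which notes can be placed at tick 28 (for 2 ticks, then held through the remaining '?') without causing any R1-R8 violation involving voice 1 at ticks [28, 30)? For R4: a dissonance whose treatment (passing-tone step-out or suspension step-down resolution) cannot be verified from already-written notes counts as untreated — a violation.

B2: violates R2,R7
C3: violates R4
D3: legal
E3: violates R4
F3: violates R4
G3: legal
A3: violates R4
B3: legal

{B3, D3, G3}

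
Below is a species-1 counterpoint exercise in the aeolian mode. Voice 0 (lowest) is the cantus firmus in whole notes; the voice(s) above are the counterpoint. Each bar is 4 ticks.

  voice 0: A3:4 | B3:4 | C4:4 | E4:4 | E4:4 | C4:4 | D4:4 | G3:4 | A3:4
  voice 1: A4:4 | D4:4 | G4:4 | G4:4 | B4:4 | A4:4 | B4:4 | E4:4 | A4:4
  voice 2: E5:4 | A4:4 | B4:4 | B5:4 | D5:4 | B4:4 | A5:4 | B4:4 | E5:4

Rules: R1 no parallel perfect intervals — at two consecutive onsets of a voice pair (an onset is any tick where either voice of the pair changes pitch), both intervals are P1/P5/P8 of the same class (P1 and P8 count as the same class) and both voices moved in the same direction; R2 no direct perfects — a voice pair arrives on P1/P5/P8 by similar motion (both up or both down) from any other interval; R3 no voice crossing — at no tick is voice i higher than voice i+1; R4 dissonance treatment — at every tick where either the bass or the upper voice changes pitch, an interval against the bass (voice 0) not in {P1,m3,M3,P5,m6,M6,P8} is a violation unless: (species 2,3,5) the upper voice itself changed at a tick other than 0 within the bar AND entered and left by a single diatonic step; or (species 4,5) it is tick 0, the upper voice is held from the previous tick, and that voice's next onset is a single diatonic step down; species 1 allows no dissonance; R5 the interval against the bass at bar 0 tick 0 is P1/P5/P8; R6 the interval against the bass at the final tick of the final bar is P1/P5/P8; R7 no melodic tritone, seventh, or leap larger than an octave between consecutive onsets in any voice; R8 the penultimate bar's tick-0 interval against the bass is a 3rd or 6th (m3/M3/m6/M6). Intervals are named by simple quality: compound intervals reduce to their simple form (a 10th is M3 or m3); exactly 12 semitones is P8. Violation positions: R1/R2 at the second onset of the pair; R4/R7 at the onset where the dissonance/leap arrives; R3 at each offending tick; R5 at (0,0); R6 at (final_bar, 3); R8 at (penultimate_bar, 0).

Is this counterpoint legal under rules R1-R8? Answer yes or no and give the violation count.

bar 0: v0=A3 v1=A4 v2=E5 (P5)
bar 1: v0=B3 v1=D4 v2=A4 (m7)
bar 2: v0=C4 v1=G4 v2=B4 (M7)
bar 3: v0=E4 v1=G4 v2=B5 (P5)
bar 4: v0=E4 v1=B4 v2=D5 (m7)
bar 5: v0=C4 v1=A4 v2=B4 (M7)
bar 6: v0=D4 v1=B4 v2=A5 (P5)
bar 7: v0=G3 v1=E4 v2=B4 (M3)
bar 8: v0=A3 v1=A4 v2=E5 (P5)
  R1 @ bar1.0: A4/E5 P5 -> D4/A4 P5 similar
  R4 @ bar1.0: B3/A4 m7 untreated
  R2 @ bar2.0: B3/D4 m3 -> C4/G4 P5 similar
  R4 @ bar2.0: C4/B4 M7 untreated
  R2 @ bar3.0: C4/B4 M7 -> E4/B5 P5 similar
  R4 @ bar4.0: E4/D5 m7 untreated
  R4 @ bar5.0: C4/B4 M7 untreated
  R2 @ bar6.0: C4/B4 M7 -> D4/A5 P5 similar
  R7 @ bar6.0: B4->A5 leap 10st
  R2 @ bar7.0: B4/A5 m7 -> E4/B4 P5 similar
  R7 @ bar7.0: A5->B4 leap 10st
  R1 @ bar8.0: E4/B4 P5 -> A4/E5 P5 similar
  R2 @ bar8.0: G3/E4 M6 -> A3/A4 P8 similar
  R2 @ bar8.0: G3/B4 M3 -> A3/E5 P5 similar

No (14 violations)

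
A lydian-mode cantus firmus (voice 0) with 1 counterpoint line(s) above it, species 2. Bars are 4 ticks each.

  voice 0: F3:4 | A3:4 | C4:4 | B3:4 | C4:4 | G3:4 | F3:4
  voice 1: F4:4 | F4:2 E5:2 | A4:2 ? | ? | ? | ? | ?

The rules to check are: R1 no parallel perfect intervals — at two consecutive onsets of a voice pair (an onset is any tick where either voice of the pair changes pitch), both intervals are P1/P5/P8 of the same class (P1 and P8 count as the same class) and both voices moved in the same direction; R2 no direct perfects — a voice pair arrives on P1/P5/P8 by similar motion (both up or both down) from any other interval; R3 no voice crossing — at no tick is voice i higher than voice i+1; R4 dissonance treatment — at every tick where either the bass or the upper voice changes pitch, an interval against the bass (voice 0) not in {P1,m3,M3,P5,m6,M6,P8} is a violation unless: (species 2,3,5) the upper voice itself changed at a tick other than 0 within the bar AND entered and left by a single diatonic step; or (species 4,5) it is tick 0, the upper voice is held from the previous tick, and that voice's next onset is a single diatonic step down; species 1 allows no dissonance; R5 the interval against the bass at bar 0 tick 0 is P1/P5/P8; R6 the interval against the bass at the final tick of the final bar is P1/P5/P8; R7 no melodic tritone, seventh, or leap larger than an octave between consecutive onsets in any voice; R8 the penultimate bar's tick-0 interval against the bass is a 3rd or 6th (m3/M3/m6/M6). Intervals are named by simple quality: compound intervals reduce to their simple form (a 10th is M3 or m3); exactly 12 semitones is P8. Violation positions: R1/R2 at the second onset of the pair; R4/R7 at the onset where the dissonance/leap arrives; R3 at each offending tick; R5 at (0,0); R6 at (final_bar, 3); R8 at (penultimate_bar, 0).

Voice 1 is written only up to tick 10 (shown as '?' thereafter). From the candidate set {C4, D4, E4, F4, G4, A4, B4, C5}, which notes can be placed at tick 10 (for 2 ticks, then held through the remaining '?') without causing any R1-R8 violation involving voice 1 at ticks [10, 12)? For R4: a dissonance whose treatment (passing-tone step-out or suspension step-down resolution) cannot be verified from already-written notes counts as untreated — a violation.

C4: legal
D4: violates R4
E4: legal
F4: violates R4
G4: legal
A4: legal
B4: violates R4
C5: legal

{A4, C4, C5, E4, G4}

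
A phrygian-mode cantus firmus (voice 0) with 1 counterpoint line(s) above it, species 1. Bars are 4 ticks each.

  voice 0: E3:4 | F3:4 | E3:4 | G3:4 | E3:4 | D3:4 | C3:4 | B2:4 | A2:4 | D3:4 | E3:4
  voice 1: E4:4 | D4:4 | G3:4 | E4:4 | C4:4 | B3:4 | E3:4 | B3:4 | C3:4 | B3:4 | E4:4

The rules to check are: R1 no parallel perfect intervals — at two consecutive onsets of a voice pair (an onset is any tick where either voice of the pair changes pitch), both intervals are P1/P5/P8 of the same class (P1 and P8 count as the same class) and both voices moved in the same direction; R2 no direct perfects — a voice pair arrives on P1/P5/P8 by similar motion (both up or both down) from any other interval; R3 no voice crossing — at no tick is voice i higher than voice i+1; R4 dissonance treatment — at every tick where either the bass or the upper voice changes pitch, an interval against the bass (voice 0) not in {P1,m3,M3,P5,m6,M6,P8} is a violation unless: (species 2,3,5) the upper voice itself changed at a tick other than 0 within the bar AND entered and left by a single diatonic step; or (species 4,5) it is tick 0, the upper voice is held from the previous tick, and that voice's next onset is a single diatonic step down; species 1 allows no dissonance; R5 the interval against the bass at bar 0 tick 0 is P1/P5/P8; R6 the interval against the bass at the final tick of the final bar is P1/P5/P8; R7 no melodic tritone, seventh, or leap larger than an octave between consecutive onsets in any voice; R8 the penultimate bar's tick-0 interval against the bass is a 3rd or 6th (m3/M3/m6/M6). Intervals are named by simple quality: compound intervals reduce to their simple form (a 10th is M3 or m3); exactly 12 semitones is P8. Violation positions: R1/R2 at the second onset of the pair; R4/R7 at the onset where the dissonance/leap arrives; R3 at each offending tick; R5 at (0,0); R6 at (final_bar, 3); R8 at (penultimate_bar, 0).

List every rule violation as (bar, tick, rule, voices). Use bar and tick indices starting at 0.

bar 0: v0=E3 v1=E4 downbeat P8
bar 1: v0=F3 v1=D4 downbeat M6
bar 2: v0=E3 v1=G3 downbeat m3
bar 3: v0=G3 v1=E4 downbeat M6
bar 4: v0=E3 v1=C4 downbeat m6
bar 5: v0=D3 v1=B3 downbeat M6
bar 6: v0=C3 v1=E3 downbeat M3
bar 7: v0=B2 v1=B3 downbeat P8
bar 8: v0=A2 v1=C3 downbeat m3
bar 9: v0=D3 v1=B3 downbeat M6
bar 10: v0=E3 v1=E4 downbeat P8
  -> R7 @ bar 8 tick 0 v(1,): B3->C3 leap 11st
  -> R7 @ bar 9 tick 0 v(1,): C3->B3 leap 11st
  -> R2 @ bar 10 tick 0 v(0, 1): D3/B3 M6 -> E3/E4 P8 similar

(8, 0, R7, (1,))
(9, 0, R7, (1,))
(10, 0, R2, (0, 1))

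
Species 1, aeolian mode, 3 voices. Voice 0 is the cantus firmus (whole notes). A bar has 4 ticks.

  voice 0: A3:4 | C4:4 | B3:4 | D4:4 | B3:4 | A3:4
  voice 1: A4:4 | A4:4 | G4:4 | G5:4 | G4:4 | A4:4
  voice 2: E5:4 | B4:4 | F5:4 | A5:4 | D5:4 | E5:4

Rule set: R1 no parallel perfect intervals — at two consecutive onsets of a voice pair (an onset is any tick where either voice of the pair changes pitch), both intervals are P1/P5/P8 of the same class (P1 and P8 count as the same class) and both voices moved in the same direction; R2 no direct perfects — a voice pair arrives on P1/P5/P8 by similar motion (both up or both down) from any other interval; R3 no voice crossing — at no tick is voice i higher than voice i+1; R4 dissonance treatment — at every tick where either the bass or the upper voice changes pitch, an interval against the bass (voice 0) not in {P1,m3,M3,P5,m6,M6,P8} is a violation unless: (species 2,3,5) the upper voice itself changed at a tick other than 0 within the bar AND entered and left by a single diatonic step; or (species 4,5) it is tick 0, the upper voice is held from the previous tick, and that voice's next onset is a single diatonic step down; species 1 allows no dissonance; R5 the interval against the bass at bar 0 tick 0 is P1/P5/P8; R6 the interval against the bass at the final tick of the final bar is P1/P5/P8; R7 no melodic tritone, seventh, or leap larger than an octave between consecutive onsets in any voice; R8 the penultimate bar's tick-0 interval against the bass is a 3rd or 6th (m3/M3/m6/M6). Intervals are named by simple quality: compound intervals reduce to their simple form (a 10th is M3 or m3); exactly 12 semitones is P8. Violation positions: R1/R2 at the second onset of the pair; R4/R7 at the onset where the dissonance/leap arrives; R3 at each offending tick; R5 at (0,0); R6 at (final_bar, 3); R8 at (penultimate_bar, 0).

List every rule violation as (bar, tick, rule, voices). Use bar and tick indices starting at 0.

(1, 0, R4, (0, 2))
(2, 0, R4, (0, 2))
(2, 0, R7, (2,))
(3, 0, R2, (0, 2))
(3, 0, R4, (0, 1))
(4, 0, R2, (1, 2))
(5, 0, R1, (1, 2))

bar 0: v0=A3 v1=A4 v2=E5 downbeat P5
bar 1: v0=C4 v1=A4 v2=B4 downbeat M7
bar 2: v0=B3 v1=G4 v2=F5 downbeat TT
bar 3: v0=D4 v1=G5 v2=A5 downbeat P5
bar 4: v0=B3 v1=G4 v2=D5 downbeat m3
bar 5: v0=A3 v1=A4 v2=E5 downbeat P5
  -> R4 @ bar 1 tick 0 v(0, 2): C4/B4 M7 untreated
  -> R4 @ bar 2 tick 0 v(0, 2): B3/F5 TT untreated
  -> R7 @ bar 2 tick 0 v(2,): B4->F5 leap 6st
  -> R2 @ bar 3 tick 0 v(0, 2): B3/F5 TT -> D4/A5 P5 similar
  -> R4 @ bar 3 tick 0 v(0, 1): D4/G5 P4 untreated
  -> R2 @ bar 4 tick 0 v(1, 2): G5/A5 M2 -> G4/D5 P5 similar
  -> R1 @ bar 5 tick 0 v(1, 2): G4/D5 P5 -> A4/E5 P5 similar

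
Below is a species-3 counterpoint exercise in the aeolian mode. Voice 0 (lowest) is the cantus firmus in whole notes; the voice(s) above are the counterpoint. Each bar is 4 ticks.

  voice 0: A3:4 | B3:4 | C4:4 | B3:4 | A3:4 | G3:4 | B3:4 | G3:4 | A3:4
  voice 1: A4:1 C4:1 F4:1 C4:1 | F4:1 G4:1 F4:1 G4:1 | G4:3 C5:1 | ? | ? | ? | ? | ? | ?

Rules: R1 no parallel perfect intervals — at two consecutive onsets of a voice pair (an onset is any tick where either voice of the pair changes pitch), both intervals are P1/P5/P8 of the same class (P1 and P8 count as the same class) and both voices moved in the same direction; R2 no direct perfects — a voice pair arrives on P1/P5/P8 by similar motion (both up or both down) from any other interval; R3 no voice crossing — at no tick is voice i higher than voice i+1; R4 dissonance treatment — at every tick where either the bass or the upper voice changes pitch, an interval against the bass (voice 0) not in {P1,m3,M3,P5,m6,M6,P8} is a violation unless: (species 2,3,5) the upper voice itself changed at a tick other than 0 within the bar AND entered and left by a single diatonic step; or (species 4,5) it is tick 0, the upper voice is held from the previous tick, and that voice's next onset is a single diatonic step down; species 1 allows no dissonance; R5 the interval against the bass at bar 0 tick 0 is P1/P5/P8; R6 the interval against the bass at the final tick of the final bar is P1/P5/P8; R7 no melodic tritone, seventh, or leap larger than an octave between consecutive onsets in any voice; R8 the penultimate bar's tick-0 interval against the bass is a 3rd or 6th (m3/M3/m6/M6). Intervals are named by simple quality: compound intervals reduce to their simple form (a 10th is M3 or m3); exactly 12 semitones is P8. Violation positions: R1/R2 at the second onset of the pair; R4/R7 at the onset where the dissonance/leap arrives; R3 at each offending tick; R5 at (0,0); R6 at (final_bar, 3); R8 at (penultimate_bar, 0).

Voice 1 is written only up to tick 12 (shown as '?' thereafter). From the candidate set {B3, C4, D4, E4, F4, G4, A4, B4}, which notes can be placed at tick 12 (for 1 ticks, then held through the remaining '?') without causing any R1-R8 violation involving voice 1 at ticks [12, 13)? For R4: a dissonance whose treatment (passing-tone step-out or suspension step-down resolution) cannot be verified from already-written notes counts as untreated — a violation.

B3: violates R1,R7
C4: violates R4
D4: violates R7
E4: violates R4
F4: violates R4
G4: legal
A4: violates R4
B4: violates R1

{G4}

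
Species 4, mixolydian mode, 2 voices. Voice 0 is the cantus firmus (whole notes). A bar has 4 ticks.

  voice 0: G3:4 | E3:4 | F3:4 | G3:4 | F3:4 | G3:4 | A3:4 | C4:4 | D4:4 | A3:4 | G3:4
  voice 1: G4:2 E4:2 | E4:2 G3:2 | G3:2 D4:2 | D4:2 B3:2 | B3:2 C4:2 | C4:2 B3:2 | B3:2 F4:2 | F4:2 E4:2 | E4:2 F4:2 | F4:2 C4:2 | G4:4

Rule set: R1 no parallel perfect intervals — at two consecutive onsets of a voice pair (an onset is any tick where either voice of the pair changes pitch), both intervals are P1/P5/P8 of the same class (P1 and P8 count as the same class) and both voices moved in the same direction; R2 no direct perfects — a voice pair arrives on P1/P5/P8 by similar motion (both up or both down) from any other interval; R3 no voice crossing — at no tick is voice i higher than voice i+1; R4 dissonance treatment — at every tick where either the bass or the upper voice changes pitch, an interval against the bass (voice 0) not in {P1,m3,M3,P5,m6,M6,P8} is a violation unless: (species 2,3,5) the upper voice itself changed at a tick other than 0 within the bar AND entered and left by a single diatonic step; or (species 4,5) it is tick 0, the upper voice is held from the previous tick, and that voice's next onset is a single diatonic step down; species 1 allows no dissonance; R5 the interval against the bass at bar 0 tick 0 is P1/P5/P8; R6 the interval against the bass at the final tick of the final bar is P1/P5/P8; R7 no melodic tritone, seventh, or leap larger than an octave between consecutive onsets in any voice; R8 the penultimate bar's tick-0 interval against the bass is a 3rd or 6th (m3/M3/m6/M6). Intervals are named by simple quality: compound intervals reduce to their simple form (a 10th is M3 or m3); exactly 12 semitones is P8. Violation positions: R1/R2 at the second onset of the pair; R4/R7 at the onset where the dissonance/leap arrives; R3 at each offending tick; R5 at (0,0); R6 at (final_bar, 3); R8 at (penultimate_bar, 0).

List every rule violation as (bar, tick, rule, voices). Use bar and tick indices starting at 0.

(2, 0, R4, (0, 1))
(4, 0, R4, (0, 1))
(6, 0, R4, (0, 1))
(6, 2, R7, (1,))
(8, 0, R4, (0, 1))

bar 0: v0=G3 v1=G4 downbeat P8
bar 1: v0=E3 v1=E4 downbeat P8
bar 2: v0=F3 v1=G3 downbeat M2
bar 3: v0=G3 v1=D4 downbeat P5
bar 4: v0=F3 v1=B3 downbeat TT
bar 5: v0=G3 v1=C4 downbeat P4
bar 6: v0=A3 v1=B3 downbeat M2
bar 7: v0=C4 v1=F4 downbeat P4
bar 8: v0=D4 v1=E4 downbeat M2
bar 9: v0=A3 v1=F4 downbeat m6
bar 10: v0=G3 v1=G4 downbeat P8
  -> R4 @ bar 2 tick 0 v(0, 1): F3/G3 M2 untreated
  -> R4 @ bar 4 tick 0 v(0, 1): F3/B3 TT untreated
  -> R4 @ bar 6 tick 0 v(0, 1): A3/B3 M2 untreated
  -> R7 @ bar 6 tick 2 v(1,): B3->F4 leap 6st
  -> R4 @ bar 8 tick 0 v(0, 1): D4/E4 M2 untreated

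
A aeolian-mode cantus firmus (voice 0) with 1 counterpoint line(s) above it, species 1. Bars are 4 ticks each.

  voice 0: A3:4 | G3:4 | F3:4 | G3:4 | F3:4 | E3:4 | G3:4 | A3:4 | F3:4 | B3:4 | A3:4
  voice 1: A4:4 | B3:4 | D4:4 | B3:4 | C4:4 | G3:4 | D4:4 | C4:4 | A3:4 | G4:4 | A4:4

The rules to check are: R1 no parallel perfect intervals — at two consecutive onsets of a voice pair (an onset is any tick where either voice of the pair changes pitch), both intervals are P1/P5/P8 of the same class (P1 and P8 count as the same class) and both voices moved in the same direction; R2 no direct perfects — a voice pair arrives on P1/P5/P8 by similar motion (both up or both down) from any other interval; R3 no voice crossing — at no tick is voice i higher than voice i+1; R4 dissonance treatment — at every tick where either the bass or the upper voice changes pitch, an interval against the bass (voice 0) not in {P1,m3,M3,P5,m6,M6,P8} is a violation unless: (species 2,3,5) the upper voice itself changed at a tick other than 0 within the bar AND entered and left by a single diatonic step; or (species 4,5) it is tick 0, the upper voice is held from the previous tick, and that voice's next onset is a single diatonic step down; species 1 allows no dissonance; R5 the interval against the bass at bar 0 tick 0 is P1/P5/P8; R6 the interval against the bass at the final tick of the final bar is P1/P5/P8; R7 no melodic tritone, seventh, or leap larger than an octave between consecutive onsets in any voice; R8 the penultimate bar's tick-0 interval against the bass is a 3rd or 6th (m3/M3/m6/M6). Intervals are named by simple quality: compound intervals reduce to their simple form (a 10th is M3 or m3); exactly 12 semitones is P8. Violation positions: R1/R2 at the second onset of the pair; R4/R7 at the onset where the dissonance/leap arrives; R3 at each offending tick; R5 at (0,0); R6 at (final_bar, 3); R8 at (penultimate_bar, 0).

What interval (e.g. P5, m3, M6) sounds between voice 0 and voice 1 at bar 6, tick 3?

voice 0=G3 voice 1=D4 -> P5

P5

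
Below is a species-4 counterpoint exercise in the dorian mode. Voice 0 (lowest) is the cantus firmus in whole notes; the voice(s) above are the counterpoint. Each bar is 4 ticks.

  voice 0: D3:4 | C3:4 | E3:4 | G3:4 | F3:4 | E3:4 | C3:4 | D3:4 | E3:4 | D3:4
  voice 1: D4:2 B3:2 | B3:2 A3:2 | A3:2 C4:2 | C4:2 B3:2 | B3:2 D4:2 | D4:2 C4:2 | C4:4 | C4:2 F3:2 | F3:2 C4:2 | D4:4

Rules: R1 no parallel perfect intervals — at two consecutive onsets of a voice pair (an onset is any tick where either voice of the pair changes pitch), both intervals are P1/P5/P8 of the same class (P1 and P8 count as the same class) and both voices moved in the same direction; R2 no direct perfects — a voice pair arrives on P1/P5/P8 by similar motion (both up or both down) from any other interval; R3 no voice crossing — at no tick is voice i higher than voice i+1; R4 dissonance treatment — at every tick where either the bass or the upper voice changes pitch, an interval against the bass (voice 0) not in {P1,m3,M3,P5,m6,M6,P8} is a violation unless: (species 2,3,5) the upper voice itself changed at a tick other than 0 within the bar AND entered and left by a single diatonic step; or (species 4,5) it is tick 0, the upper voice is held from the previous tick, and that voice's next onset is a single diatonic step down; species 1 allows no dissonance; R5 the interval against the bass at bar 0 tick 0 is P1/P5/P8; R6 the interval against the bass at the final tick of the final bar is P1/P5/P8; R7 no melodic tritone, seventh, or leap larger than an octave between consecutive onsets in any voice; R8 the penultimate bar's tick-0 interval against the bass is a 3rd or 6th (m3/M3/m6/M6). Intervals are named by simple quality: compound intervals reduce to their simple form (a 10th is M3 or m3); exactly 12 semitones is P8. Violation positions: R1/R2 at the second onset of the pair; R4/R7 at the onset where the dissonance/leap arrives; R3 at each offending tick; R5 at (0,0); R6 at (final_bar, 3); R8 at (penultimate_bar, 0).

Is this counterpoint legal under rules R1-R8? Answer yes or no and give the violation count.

No (5 violations)

bar 0: v0=D3 v1=D4 (P8)
bar 1: v0=C3 v1=B3 (M7)
bar 2: v0=E3 v1=A3 (P4)
bar 3: v0=G3 v1=C4 (P4)
bar 4: v0=F3 v1=B3 (TT)
bar 5: v0=E3 v1=D4 (m7)
bar 6: v0=C3 v1=C4 (P8)
bar 7: v0=D3 v1=C4 (m7)
bar 8: v0=E3 v1=F3 (m2)
bar 9: v0=D3 v1=D4 (P8)
  R4 @ bar2.0: E3/A3 P4 untreated
  R4 @ bar4.0: F3/B3 TT untreated
  R4 @ bar7.0: D3/C4 m7 untreated
  R4 @ bar8.0: E3/F3 m2 untreated
  R8 @ bar8.0: penult m2 not 3rd/6th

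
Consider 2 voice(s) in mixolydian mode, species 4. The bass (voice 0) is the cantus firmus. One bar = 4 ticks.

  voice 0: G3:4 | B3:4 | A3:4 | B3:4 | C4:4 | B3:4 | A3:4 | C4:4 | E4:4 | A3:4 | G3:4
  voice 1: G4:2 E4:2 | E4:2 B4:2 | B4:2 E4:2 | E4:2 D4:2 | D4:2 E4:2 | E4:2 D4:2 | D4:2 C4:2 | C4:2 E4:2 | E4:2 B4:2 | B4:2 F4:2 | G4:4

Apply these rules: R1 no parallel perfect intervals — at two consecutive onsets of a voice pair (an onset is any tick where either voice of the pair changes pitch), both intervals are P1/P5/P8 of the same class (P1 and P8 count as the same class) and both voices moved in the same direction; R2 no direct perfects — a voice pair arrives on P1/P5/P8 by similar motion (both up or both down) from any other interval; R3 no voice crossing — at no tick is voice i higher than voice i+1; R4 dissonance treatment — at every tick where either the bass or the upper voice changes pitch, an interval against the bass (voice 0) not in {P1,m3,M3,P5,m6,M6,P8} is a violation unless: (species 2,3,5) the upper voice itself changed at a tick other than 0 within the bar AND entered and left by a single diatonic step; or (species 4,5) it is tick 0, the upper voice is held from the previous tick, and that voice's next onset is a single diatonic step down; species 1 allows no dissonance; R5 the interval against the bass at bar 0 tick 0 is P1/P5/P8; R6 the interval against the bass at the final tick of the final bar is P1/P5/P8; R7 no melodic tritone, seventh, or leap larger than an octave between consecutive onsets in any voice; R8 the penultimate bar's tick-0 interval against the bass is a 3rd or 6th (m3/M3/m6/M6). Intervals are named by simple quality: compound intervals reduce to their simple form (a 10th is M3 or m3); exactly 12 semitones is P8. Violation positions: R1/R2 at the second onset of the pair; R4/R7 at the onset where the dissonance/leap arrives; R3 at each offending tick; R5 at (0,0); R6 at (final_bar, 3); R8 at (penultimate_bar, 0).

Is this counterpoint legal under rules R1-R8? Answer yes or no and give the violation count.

No (6 violations)

bar 0: v0=G3 v1=G4 (P8)
bar 1: v0=B3 v1=E4 (P4)
bar 2: v0=A3 v1=B4 (M2)
bar 3: v0=B3 v1=E4 (P4)
bar 4: v0=C4 v1=D4 (M2)
bar 5: v0=B3 v1=E4 (P4)
bar 6: v0=A3 v1=D4 (P4)
bar 7: v0=C4 v1=C4 (P1)
bar 8: v0=E4 v1=E4 (P1)
bar 9: v0=A3 v1=B4 (M2)
bar 10: v0=G3 v1=G4 (P8)
  R4 @ bar1.0: B3/E4 P4 untreated
  R4 @ bar2.0: A3/B4 M2 untreated
  R4 @ bar4.0: C4/D4 M2 untreated
  R4 @ bar9.0: A3/B4 M2 untreated
  R8 @ bar9.0: penult M2 not 3rd/6th
  R7 @ bar9.2: B4->F4 leap 6st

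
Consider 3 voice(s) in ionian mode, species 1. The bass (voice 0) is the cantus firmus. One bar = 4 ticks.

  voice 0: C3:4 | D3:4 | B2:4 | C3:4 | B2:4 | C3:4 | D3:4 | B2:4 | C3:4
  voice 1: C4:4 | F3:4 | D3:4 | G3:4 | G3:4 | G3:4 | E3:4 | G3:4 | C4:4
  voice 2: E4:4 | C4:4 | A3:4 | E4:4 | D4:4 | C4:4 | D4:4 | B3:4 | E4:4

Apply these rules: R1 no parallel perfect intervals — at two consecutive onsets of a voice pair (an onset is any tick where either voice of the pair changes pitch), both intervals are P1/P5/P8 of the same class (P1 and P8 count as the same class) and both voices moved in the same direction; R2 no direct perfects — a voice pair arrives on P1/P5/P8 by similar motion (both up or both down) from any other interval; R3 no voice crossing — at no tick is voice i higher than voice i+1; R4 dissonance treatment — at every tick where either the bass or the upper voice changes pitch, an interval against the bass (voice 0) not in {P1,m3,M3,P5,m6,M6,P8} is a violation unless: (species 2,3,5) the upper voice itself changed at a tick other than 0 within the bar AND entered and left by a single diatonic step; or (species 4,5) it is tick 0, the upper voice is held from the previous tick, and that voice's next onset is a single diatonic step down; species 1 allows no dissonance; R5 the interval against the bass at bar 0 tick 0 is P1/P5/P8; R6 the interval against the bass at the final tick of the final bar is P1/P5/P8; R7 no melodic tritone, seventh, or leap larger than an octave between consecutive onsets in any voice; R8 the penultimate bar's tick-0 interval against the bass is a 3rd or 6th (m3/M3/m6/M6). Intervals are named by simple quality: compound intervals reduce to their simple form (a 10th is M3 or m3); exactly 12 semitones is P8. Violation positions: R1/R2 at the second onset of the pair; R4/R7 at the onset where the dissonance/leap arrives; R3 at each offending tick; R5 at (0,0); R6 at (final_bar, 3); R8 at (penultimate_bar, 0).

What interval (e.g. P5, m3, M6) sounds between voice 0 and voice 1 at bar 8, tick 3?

P8

voice 0=C3 voice 1=C4 -> P8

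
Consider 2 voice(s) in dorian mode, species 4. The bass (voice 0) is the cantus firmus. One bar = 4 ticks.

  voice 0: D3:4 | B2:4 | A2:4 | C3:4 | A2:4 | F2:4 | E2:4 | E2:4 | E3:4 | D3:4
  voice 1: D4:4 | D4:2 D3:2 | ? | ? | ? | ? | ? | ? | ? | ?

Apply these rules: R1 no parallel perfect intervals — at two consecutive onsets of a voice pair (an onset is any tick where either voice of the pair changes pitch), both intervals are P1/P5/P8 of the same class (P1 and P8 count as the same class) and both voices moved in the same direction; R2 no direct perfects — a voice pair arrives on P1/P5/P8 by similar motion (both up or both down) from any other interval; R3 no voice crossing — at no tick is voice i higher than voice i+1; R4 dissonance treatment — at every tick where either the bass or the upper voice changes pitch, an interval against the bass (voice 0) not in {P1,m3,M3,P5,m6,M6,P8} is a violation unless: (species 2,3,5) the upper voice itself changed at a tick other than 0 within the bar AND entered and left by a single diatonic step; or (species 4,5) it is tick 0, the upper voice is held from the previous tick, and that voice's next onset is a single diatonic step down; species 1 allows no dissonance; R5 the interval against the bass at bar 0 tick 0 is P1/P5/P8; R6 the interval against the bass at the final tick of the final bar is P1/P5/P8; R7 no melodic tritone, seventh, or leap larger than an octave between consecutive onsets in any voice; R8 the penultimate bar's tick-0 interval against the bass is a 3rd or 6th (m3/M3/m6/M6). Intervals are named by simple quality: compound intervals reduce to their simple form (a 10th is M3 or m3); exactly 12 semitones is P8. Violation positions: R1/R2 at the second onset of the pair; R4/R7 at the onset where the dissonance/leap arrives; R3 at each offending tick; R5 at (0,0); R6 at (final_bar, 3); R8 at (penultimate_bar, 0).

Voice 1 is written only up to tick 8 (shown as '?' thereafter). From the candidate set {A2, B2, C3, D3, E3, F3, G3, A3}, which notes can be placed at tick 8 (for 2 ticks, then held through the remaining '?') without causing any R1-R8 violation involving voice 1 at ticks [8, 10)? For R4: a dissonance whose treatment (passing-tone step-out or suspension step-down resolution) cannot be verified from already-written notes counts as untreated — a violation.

A2: violates R2
B2: violates R4
C3: legal
D3: violates R4
E3: legal
F3: legal
G3: violates R4
A3: legal

{A3, C3, E3, F3}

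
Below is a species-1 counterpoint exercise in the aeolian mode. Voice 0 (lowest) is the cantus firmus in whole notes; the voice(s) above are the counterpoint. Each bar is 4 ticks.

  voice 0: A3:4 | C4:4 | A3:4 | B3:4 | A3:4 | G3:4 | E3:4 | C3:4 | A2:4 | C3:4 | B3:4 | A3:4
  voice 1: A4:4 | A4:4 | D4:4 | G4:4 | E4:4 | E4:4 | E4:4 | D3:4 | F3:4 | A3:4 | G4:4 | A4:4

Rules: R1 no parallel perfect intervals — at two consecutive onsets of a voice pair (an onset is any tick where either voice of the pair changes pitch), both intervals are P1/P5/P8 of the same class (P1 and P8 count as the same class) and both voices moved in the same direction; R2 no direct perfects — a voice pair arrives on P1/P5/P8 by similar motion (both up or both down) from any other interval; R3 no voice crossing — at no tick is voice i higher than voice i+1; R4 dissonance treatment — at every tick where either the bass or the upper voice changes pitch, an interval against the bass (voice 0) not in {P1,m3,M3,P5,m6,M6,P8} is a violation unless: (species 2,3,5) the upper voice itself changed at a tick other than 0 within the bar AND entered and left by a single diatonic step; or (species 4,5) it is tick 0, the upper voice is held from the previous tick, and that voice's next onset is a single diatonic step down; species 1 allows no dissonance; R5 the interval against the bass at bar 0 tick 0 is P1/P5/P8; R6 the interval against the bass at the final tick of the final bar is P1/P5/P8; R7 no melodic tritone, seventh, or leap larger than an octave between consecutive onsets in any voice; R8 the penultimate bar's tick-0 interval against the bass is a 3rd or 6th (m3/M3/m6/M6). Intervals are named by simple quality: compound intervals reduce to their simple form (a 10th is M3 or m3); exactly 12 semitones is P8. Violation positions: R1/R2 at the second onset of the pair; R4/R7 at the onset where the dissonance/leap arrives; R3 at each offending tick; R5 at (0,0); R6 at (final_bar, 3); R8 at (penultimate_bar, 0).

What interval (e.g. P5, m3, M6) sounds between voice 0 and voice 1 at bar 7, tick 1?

voice 0=C3 voice 1=D3 -> M2

M2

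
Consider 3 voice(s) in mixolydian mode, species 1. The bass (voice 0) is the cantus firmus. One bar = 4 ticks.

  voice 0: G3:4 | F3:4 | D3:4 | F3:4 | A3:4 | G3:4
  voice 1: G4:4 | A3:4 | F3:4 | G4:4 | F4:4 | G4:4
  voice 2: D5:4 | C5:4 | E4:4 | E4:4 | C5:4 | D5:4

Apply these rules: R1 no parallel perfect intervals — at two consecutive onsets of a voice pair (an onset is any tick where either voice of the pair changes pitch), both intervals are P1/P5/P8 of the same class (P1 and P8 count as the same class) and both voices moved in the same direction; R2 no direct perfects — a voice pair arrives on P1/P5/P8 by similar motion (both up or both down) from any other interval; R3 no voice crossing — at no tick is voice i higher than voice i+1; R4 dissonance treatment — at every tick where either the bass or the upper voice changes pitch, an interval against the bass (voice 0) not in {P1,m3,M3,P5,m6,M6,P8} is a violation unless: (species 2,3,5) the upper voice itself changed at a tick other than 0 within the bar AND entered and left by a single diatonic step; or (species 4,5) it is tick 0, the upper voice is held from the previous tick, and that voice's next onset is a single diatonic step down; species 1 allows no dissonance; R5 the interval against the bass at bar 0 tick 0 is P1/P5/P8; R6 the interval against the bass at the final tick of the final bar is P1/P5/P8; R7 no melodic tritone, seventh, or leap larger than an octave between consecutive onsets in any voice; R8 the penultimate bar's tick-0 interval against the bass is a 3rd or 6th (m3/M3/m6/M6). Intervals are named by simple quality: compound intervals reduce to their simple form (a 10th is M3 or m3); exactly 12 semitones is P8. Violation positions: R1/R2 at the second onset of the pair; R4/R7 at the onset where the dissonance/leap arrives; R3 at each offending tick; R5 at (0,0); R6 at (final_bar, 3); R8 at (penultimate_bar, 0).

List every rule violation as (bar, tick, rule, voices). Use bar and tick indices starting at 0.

bar 0: v0=G3 v1=G4 v2=D5 downbeat P5
bar 1: v0=F3 v1=A3 v2=C5 downbeat P5
bar 2: v0=D3 v1=F3 v2=E4 downbeat M2
bar 3: v0=F3 v1=G4 v2=E4 downbeat M7
bar 4: v0=A3 v1=F4 v2=C5 downbeat m3
bar 5: v0=G3 v1=G4 v2=D5 downbeat P5
  -> R1 @ bar 1 tick 0 v(0, 2): G3/D5 P5 -> F3/C5 P5 similar
  -> R7 @ bar 1 tick 0 v(1,): G4->A3 leap 10st
  -> R4 @ bar 2 tick 0 v(0, 2): D3/E4 M2 untreated
  -> R3 @ bar 3 tick 0 v(1, 2): G4 above E4
  -> R4 @ bar 3 tick 0 v(0, 1): F3/G4 M2 untreated
  -> R4 @ bar 3 tick 0 v(0, 2): F3/E4 M7 untreated
  -> R7 @ bar 3 tick 0 v(1,): F3->G4 leap 14st
  -> R3 @ bar 3 tick 1 v(1, 2): G4 above E4
  -> R3 @ bar 3 tick 2 v(1, 2): G4 above E4
  -> R3 @ bar 3 tick 3 v(1, 2): G4 above E4
  -> R1 @ bar 5 tick 0 v(1, 2): F4/C5 P5 -> G4/D5 P5 similar

(1, 0, R1, (0, 2))
(1, 0, R7, (1,))
(2, 0, R4, (0, 2))
(3, 0, R3, (1, 2))
(3, 0, R4, (0, 1))
(3, 0, R4, (0, 2))
(3, 0, R7, (1,))
(3, 1, R3, (1, 2))
(3, 2, R3, (1, 2))
(3, 3, R3, (1, 2))
(5, 0, R1, (1, 2))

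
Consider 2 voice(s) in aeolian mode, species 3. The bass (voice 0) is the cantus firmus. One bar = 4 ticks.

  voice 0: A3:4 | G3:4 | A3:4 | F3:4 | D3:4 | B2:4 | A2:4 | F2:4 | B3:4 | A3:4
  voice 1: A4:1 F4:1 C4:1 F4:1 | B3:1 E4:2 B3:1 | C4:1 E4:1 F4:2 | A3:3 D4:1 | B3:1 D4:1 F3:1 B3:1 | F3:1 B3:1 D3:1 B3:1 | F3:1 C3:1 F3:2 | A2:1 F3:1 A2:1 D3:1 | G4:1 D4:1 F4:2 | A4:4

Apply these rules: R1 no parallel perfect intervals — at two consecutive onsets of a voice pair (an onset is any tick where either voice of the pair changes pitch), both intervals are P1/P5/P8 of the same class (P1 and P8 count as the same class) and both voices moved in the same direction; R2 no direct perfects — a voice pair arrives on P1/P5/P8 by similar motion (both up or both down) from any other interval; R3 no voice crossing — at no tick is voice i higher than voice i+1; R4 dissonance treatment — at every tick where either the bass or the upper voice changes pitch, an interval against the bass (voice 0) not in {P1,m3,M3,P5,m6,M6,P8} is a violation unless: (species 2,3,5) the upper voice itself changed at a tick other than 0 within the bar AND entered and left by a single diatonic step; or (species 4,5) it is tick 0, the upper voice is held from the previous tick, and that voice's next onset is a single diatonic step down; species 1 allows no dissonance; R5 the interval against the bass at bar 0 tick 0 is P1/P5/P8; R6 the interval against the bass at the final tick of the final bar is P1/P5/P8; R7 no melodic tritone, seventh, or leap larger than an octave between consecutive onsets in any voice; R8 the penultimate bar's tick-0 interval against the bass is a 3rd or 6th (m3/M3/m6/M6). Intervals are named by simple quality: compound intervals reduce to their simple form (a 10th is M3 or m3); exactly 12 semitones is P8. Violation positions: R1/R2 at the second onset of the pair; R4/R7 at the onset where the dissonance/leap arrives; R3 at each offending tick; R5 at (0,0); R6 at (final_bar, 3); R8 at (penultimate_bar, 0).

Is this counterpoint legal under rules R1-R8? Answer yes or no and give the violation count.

No (9 violations)

bar 0: v0=A3 v1=A4 (P8)
bar 1: v0=G3 v1=B3 (M3)
bar 2: v0=A3 v1=C4 (m3)
bar 3: v0=F3 v1=A3 (M3)
bar 4: v0=D3 v1=B3 (M6)
bar 5: v0=B2 v1=F3 (TT)
bar 6: v0=A2 v1=F3 (m6)
bar 7: v0=F2 v1=A2 (M3)
bar 8: v0=B3 v1=G4 (m6)
bar 9: v0=A3 v1=A4 (P8)
  R7 @ bar1.0: F4->B3 leap 6st
  R7 @ bar4.3: F3->B3 leap 6st
  R4 @ bar5.0: B2/F3 TT untreated
  R7 @ bar5.0: B3->F3 leap 6st
  R7 @ bar5.1: F3->B3 leap 6st
  R7 @ bar6.0: B3->F3 leap 6st
  R7 @ bar8.0: F2->B3 leap 18st
  R7 @ bar8.0: D3->G4 leap 17st
  R4 @ bar8.2: B3/F4 TT untreated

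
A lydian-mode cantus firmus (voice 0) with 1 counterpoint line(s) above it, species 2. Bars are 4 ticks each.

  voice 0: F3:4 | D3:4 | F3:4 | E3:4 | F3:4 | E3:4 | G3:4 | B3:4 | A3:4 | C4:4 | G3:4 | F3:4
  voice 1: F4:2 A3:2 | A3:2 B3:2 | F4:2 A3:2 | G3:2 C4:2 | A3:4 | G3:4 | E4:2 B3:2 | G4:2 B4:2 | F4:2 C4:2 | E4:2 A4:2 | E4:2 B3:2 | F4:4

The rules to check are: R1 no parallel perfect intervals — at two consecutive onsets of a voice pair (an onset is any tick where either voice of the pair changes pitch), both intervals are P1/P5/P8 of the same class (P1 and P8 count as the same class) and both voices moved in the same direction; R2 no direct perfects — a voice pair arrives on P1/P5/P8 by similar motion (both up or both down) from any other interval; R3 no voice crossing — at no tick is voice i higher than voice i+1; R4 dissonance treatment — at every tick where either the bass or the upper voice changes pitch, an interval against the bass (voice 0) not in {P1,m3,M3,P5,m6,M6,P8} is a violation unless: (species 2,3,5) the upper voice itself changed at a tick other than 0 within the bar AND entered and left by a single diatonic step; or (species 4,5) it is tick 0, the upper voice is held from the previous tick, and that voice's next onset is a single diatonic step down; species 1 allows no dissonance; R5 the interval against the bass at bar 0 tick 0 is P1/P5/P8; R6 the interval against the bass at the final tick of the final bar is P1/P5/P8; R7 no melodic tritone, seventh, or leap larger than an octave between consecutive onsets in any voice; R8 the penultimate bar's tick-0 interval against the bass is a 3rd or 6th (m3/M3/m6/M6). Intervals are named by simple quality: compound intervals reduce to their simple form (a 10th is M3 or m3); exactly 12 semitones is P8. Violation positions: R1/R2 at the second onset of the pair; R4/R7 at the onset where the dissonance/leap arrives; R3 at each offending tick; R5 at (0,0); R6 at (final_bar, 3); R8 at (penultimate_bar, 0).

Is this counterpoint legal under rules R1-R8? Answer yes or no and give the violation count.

No (4 violations)

bar 0: v0=F3 v1=F4 (P8)
bar 1: v0=D3 v1=A3 (P5)
bar 2: v0=F3 v1=F4 (P8)
bar 3: v0=E3 v1=G3 (m3)
bar 4: v0=F3 v1=A3 (M3)
bar 5: v0=E3 v1=G3 (m3)
bar 6: v0=G3 v1=E4 (M6)
bar 7: v0=B3 v1=G4 (m6)
bar 8: v0=A3 v1=F4 (m6)
bar 9: v0=C4 v1=E4 (M3)
bar 10: v0=G3 v1=E4 (M6)
bar 11: v0=F3 v1=F4 (P8)
  R2 @ bar2.0: D3/B3 M6 -> F3/F4 P8 similar
  R7 @ bar2.0: B3->F4 leap 6st
  R7 @ bar8.0: B4->F4 leap 6st
  R7 @ bar11.0: B3->F4 leap 6st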